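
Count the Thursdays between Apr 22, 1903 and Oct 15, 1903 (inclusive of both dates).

26 Thursdays

Apr 22, 1903 is a Wednesday.
That's 177 days from start to end, counting both.
177 = 7 × 25 + 2, so there are 25 full weeks plus 2 extra days.
Each full week contributes one Thursday: 25 so far.
The 2 extra days are Wed, Thu — 1 of them qualifies.
Total: 25 + 1 = 26.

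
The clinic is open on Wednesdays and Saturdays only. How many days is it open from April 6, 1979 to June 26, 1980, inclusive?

128

April 6, 1979 is a Friday.
From April 6, 1979 to June 26, 1980 is 448 days inclusive.
448 = 7 × 64, so the span is exactly 64 full weeks.
Each full week contributes 2 days from the set (Wed, Sat): 64 × 2 = 128.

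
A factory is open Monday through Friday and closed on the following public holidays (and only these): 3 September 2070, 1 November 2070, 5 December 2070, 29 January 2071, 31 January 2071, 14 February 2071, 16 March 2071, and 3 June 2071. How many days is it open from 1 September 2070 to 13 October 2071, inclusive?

1 September 2070 is a Monday.
From 1 September 2070 to 13 October 2071 is 408 days inclusive.
408 = 7 × 58 + 2, so there are 58 full weeks plus 2 extra days.
Each full week contributes 5 weekdays (Mon–Fri): 58 × 5 = 290.
The 2 extra days are Monday, Tuesday — 2 of them qualify.
Total: 290 + 2 = 292.
Holidays: 3 September 2070 (Wed); 1 November 2070 (Sat); 5 December 2070 (Fri); 29 January 2071 (Thu); 31 January 2071 (Sat); 14 February 2071 (Sat); 16 March 2071 (Mon); 3 June 2071 (Wed).
5 of the 8 holidays fall on weekdays; the rest are weekends and were already excluded.
Business days: 292 − 5 = 287.

287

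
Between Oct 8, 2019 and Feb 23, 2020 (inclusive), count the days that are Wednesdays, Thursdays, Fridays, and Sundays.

Oct 8, 2019 is a Tuesday.
From Oct 8, 2019 to Feb 23, 2020 is 139 days inclusive.
139 = 7 × 19 + 6, so there are 19 full weeks plus 6 extra days.
Each full week contributes 4 days from the set (Wed, Thu, Fri, Sun): 19 × 4 = 76.
The 6 extra days are Tue, Wed, Thu, Fri, Sat, Sun — 4 of them qualify.
Total: 76 + 4 = 80.

80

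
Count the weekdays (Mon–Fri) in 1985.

261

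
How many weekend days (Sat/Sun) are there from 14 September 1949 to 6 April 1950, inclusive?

14 September 1949 is a Wednesday.
That's 205 days from start to end, counting both.
205 = 7 × 29 + 2, so there are 29 full weeks plus 2 extra days.
Each full week contributes 2 weekend days (Sat, Sun): 29 × 2 = 58.
The 2 extra days are Wednesday, Thursday — none qualify.
Total: 58 + 0 = 58.

58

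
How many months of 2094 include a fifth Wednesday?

A month has five Wednesdays exactly when Wednesday falls within its first (length − 28) days.
Jan: 31 days, starts Fri → 5 of Fri, Sat, Sun
Feb: 28 days, starts Mon → 5 of (none)
Mar: 31 days, starts Mon → 5 of Mon, Tue, Wed ✓
Apr: 30 days, starts Thu → 5 of Thu, Fri
May: 31 days, starts Sat → 5 of Sat, Sun, Mon
Jun: 30 days, starts Tue → 5 of Tue, Wed ✓
Jul: 31 days, starts Thu → 5 of Thu, Fri, Sat
Aug: 31 days, starts Sun → 5 of Sun, Mon, Tue
Sep: 30 days, starts Wed → 5 of Wed, Thu ✓
Oct: 31 days, starts Fri → 5 of Fri, Sat, Sun
Nov: 30 days, starts Mon → 5 of Mon, Tue
Dec: 31 days, starts Wed → 5 of Wed, Thu, Fri ✓
Months with five Wednesdays: Mar, Jun, Sep, Dec.

4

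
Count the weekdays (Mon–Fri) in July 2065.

23 weekdays

July 1, 2065 is a Wednesday.
From July 1, 2065 to July 31, 2065 is 31 days inclusive.
31 = 7 × 4 + 3, so there are 4 full weeks plus 3 extra days.
Each full week contributes 5 weekdays (Mon–Fri): 4 × 5 = 20.
The 3 extra days are Wed, Thu, Fri — 3 of them qualify.
Total: 20 + 3 = 23.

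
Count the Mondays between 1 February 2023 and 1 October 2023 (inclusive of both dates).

34 Mondays

1 February 2023 is a Wednesday.
From 1 February 2023 to 1 October 2023 is 243 days inclusive.
243 = 7 × 34 + 5, so there are 34 full weeks plus 5 extra days.
Each full week contributes one Monday: 34 so far.
The 5 extra days are Wednesday, Thursday, Friday, Saturday, Sunday — none qualify.
Total: 34 + 0 = 34.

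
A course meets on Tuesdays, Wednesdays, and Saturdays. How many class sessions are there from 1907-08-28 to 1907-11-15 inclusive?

1907-08-28 is a Wednesday.
That's 80 days from start to end, counting both.
80 = 7 × 11 + 3, so there are 11 full weeks plus 3 extra days.
Each full week contributes 3 days from the set (Tue, Wed, Sat): 11 × 3 = 33.
The 3 extra days are Wednesday, Thursday, Friday — 1 of them qualifies.
Total: 33 + 1 = 34.

34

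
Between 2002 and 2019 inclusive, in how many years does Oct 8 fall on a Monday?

3

Day of week of October 8 in each year:
2002: Tue, 2003: Wed, 2004: Fri, 2005: Sat, 2006: Sun, 2007: Mon ✓, 2008: Wed, 2009: Thu, 2010: Fri, 2011: Sat, 2012: Mon ✓, 2013: Tue, 2014: Wed, 2015: Thu, 2016: Sat, 2017: Sun, 2018: Mon ✓, 2019: Tue
Mondays: 2007, 2012, 2018.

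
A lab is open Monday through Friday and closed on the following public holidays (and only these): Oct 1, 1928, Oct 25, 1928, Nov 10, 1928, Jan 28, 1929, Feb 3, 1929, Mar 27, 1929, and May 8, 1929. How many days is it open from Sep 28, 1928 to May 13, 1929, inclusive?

Sep 28, 1928 is a Friday.
From Sep 28, 1928 to May 13, 1929 is 228 days inclusive.
228 = 7 × 32 + 4, so there are 32 full weeks plus 4 extra days.
Each full week contributes 5 weekdays (Mon–Fri): 32 × 5 = 160.
The 4 extra days are Friday, Saturday, Sunday, Monday — 2 of them qualify.
Total: 160 + 2 = 162.
Holidays: Oct 1, 1928 (Mon); Oct 25, 1928 (Thu); Nov 10, 1928 (Sat); Jan 28, 1929 (Mon); Feb 3, 1929 (Sun); Mar 27, 1929 (Wed); May 8, 1929 (Wed).
5 of the 7 holidays fall on weekdays; the rest are weekends and were already excluded.
Business days: 162 − 5 = 157.

157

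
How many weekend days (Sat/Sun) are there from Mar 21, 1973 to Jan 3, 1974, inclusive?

82

Mar 21, 1973 is a Wednesday.
The range spans 289 days (inclusive of both endpoints).
289 = 7 × 41 + 2, so there are 41 full weeks plus 2 extra days.
Each full week contributes 2 weekend days (Sat, Sun): 41 × 2 = 82.
The 2 extra days are Wed, Thu — none qualify.
Total: 82 + 0 = 82.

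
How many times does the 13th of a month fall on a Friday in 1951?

The 13th falls on a Friday when the month's 13th has weekday Fri.
Jan 13 is Sat; Feb 13 is Tue; Mar 13 is Tue; Apr 13 is Fri ✓; May 13 is Sun; Jun 13 is Wed; Jul 13 is Fri ✓; Aug 13 is Mon; Sep 13 is Thu; Oct 13 is Sat; Nov 13 is Tue; Dec 13 is Thu.
Friday the 13ths: Apr, Jul.

2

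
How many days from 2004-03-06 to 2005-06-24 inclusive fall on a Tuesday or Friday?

2004-03-06 is a Saturday.
That's 476 days from start to end, counting both.
476 = 7 × 68, so the span is exactly 68 full weeks.
Each full week contributes 2 days from the set (Tue, Fri): 68 × 2 = 136.

136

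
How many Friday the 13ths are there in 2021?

1

The 13th falls on a Friday when the month's 13th has weekday Fri.
Jan 13 is Wed; Feb 13 is Sat; Mar 13 is Sat; Apr 13 is Tue; May 13 is Thu; Jun 13 is Sun; Jul 13 is Tue; Aug 13 is Fri ✓; Sep 13 is Mon; Oct 13 is Wed; Nov 13 is Sat; Dec 13 is Mon.
Friday the 13ths: Aug.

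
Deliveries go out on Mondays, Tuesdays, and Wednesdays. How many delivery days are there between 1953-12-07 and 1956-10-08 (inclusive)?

1953-12-07 is a Monday.
That's 1037 days from start to end, counting both.
1037 = 7 × 148 + 1, so there are 148 full weeks plus 1 extra day.
Each full week contributes 3 days from the set (Mon, Tue, Wed): 148 × 3 = 444.
The 1 extra day is Monday — 1 of them qualifies.
Total: 444 + 1 = 445.

445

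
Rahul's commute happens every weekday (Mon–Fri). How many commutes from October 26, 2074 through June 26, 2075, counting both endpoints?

October 26, 2074 is a Friday.
That's 244 days from start to end, counting both.
244 = 7 × 34 + 6, so there are 34 full weeks plus 6 extra days.
Each full week contributes 5 weekdays (Mon–Fri): 34 × 5 = 170.
The 6 extra days are Fri, Sat, Sun, Mon, Tue, Wed — 4 of them qualify.
Total: 170 + 4 = 174.

174 weekdays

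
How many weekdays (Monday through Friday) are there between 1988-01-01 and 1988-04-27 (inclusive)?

1988-01-01 is a Friday.
That's 118 days from start to end, counting both.
118 = 7 × 16 + 6, so there are 16 full weeks plus 6 extra days.
Each full week contributes 5 weekdays (Mon–Fri): 16 × 5 = 80.
The 6 extra days are Fri, Sat, Sun, Mon, Tue, Wed — 4 of them qualify.
Total: 80 + 4 = 84.

84 weekdays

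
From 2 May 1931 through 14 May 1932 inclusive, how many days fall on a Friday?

2 May 1931 is a Saturday.
That's 379 days from start to end, counting both.
379 = 7 × 54 + 1, so there are 54 full weeks plus 1 extra day.
Each full week contributes one Friday: 54 so far.
The 1 extra day is Saturday — none qualify.
Total: 54 + 0 = 54.

54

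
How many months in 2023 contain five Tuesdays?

4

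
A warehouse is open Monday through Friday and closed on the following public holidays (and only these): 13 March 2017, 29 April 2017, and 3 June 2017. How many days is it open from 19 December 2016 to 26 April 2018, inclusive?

353

19 December 2016 is a Monday.
The range spans 494 days (inclusive of both endpoints).
494 = 7 × 70 + 4, so there are 70 full weeks plus 4 extra days.
Each full week contributes 5 weekdays (Mon–Fri): 70 × 5 = 350.
The 4 extra days are Mon, Tue, Wed, Thu — 4 of them qualify.
Total: 350 + 4 = 354.
Holidays: 13 March 2017 (Mon); 29 April 2017 (Sat); 3 June 2017 (Sat).
1 of the 3 holidays fall on weekdays; the rest are weekends and were already excluded.
Business days: 354 − 1 = 353.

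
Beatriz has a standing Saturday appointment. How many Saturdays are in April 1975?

4

April 1, 1975 is a Tuesday.
That's 30 days from start to end, counting both.
30 = 7 × 4 + 2, so there are 4 full weeks plus 2 extra days.
Each full week contributes one Saturday: 4 so far.
The 2 extra days are Tue, Wed — none qualify.
Total: 4 + 0 = 4.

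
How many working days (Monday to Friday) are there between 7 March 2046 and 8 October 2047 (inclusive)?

7 March 2046 is a Wednesday.
That's 581 days from start to end, counting both.
581 = 7 × 83, so the span is exactly 83 full weeks.
Each full week contributes 5 weekdays (Mon–Fri): 83 × 5 = 415.
Total: 415.

415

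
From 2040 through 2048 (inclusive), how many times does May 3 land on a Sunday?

Day of week of May 3 in each year:
2040: Thu, 2041: Fri, 2042: Sat, 2043: Sun ✓, 2044: Tue, 2045: Wed, 2046: Thu, 2047: Fri, 2048: Sun ✓
Sundays: 2043, 2048.

2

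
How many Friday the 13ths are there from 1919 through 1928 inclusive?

Friday-the-13ths by year:
1919: Jun
1920: Feb, Aug
1921: May
1922: Jan, Oct
1923: Apr, Jul
1924: Jun
1925: Feb, Mar, Nov
1926: Aug
1927: May
1928: Jan, Apr, Jul

17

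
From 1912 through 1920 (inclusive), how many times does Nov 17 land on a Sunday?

Day of week of November 17 in each year:
1912: Sun ✓, 1913: Mon, 1914: Tue, 1915: Wed, 1916: Fri, 1917: Sat, 1918: Sun ✓, 1919: Mon, 1920: Wed
Sundays: 1912, 1918.

2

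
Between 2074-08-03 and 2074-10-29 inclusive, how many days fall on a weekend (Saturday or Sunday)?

26

2074-08-03 is a Friday.
The range spans 88 days (inclusive of both endpoints).
88 = 7 × 12 + 4, so there are 12 full weeks plus 4 extra days.
Each full week contributes 2 weekend days (Sat, Sun): 12 × 2 = 24.
The 4 extra days are Fri, Sat, Sun, Mon — 2 of them qualify.
Total: 24 + 2 = 26.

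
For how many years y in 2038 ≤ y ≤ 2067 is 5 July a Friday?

Day of week of July 5 in each year:
2038: Mon, 2039: Tue, 2040: Thu, 2041: Fri ✓, 2042: Sat, 2043: Sun, 2044: Tue, 2045: Wed, 2046: Thu, 2047: Fri ✓, 2048: Sun, 2049: Mon, 2050: Tue, 2051: Wed, 2052: Fri ✓, 2053: Sat, 2054: Sun, 2055: Mon, 2056: Wed, 2057: Thu, 2058: Fri ✓, 2059: Sat, 2060: Mon, 2061: Tue, 2062: Wed, 2063: Thu, 2064: Sat, 2065: Sun, 2066: Mon, 2067: Tue
Fridays: 2041, 2047, 2052, 2058.

4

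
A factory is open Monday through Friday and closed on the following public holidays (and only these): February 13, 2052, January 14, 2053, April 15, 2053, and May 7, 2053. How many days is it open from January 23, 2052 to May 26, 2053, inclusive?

346

January 23, 2052 is a Tuesday.
The range spans 490 days (inclusive of both endpoints).
490 = 7 × 70, so the span is exactly 70 full weeks.
Each full week contributes 5 weekdays (Mon–Fri): 70 × 5 = 350.
Total: 350.
Holidays: February 13, 2052 (Tue); January 14, 2053 (Tue); April 15, 2053 (Tue); May 7, 2053 (Wed).
All 4 holidays fall on weekdays, so subtract 4.
Business days: 350 − 4 = 346.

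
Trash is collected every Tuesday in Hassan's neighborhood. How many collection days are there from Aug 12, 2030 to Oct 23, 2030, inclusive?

Aug 12, 2030 is a Monday.
From Aug 12, 2030 to Oct 23, 2030 is 73 days inclusive.
73 = 7 × 10 + 3, so there are 10 full weeks plus 3 extra days.
Each full week contributes one Tuesday: 10 so far.
The 3 extra days are Monday, Tuesday, Wednesday — 1 of them qualifies.
Total: 10 + 1 = 11.

11 Tuesdays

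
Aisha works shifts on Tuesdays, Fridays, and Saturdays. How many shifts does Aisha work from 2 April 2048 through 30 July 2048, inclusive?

51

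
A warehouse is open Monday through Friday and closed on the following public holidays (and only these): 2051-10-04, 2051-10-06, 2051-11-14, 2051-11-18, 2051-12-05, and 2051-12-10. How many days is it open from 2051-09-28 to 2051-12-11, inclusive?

2051-09-28 is a Thursday.
The range spans 75 days (inclusive of both endpoints).
75 = 7 × 10 + 5, so there are 10 full weeks plus 5 extra days.
Each full week contributes 5 weekdays (Mon–Fri): 10 × 5 = 50.
The 5 extra days are Thu, Fri, Sat, Sun, Mon — 3 of them qualify.
Total: 50 + 3 = 53.
Holidays: 2051-10-04 (Wed); 2051-10-06 (Fri); 2051-11-14 (Tue); 2051-11-18 (Sat); 2051-12-05 (Tue); 2051-12-10 (Sun).
4 of the 6 holidays fall on weekdays; the rest are weekends and were already excluded.
Business days: 53 − 4 = 49.

49 working days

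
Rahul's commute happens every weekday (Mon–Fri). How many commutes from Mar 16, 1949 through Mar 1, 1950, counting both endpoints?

251 weekdays

Mar 16, 1949 is a Wednesday.
That's 351 days from start to end, counting both.
351 = 7 × 50 + 1, so there are 50 full weeks plus 1 extra day.
Each full week contributes 5 weekdays (Mon–Fri): 50 × 5 = 250.
The 1 extra day is Wed — 1 of them qualifies.
Total: 250 + 1 = 251.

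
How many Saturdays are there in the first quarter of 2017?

12

1 January 2017 is a Sunday.
That's 90 days from start to end, counting both.
90 = 7 × 12 + 6, so there are 12 full weeks plus 6 extra days.
Each full week contributes one Saturday: 12 so far.
The 6 extra days are Sun, Mon, Tue, Wed, Thu, Fri — none qualify.
Total: 12 + 0 = 12.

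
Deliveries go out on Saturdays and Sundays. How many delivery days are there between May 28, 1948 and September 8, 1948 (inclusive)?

May 28, 1948 is a Friday.
From May 28, 1948 to September 8, 1948 is 104 days inclusive.
104 = 7 × 14 + 6, so there are 14 full weeks plus 6 extra days.
Each full week contributes 2 days from the set (Sat, Sun): 14 × 2 = 28.
The 6 extra days are Fri, Sat, Sun, Mon, Tue, Wed — 2 of them qualify.
Total: 28 + 2 = 30.

30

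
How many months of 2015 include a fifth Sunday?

A month has five Sundays exactly when Sunday falls within its first (length − 28) days.
Jan: 31 days, starts Thu → 5 of Thu, Fri, Sat
Feb: 28 days, starts Sun → 5 of (none)
Mar: 31 days, starts Sun → 5 of Sun, Mon, Tue ✓
Apr: 30 days, starts Wed → 5 of Wed, Thu
May: 31 days, starts Fri → 5 of Fri, Sat, Sun ✓
Jun: 30 days, starts Mon → 5 of Mon, Tue
Jul: 31 days, starts Wed → 5 of Wed, Thu, Fri
Aug: 31 days, starts Sat → 5 of Sat, Sun, Mon ✓
Sep: 30 days, starts Tue → 5 of Tue, Wed
Oct: 31 days, starts Thu → 5 of Thu, Fri, Sat
Nov: 30 days, starts Sun → 5 of Sun, Mon ✓
Dec: 31 days, starts Tue → 5 of Tue, Wed, Thu
Months with five Sundays: Mar, May, Aug, Nov.

4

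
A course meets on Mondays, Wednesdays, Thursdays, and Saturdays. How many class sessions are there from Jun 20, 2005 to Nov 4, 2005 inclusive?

Jun 20, 2005 is a Monday.
From Jun 20, 2005 to Nov 4, 2005 is 138 days inclusive.
138 = 7 × 19 + 5, so there are 19 full weeks plus 5 extra days.
Each full week contributes 4 days from the set (Mon, Wed, Thu, Sat): 19 × 4 = 76.
The 5 extra days are Mon, Tue, Wed, Thu, Fri — 3 of them qualify.
Total: 76 + 3 = 79.

79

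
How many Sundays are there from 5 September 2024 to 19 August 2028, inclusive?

206 Sundays

5 September 2024 is a Thursday.
The range spans 1445 days (inclusive of both endpoints).
1445 = 7 × 206 + 3, so there are 206 full weeks plus 3 extra days.
Each full week contributes one Sunday: 206 so far.
The 3 extra days are Thursday, Friday, Saturday — none qualify.
Total: 206 + 0 = 206.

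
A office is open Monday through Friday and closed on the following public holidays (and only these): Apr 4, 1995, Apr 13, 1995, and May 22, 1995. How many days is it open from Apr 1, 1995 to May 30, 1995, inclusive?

39

Apr 1, 1995 is a Saturday.
That's 60 days from start to end, counting both.
60 = 7 × 8 + 4, so there are 8 full weeks plus 4 extra days.
Each full week contributes 5 weekdays (Mon–Fri): 8 × 5 = 40.
The 4 extra days are Saturday, Sunday, Monday, Tuesday — 2 of them qualify.
Total: 40 + 2 = 42.
Holidays: Apr 4, 1995 (Tue); Apr 13, 1995 (Thu); May 22, 1995 (Mon).
All 3 holidays fall on weekdays, so subtract 3.
Business days: 42 − 3 = 39.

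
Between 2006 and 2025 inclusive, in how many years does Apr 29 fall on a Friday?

Day of week of April 29 in each year:
2006: Sat, 2007: Sun, 2008: Tue, 2009: Wed, 2010: Thu, 2011: Fri ✓, 2012: Sun, 2013: Mon, 2014: Tue, 2015: Wed, 2016: Fri ✓, 2017: Sat, 2018: Sun, 2019: Mon, 2020: Wed, 2021: Thu, 2022: Fri ✓, 2023: Sat, 2024: Mon, 2025: Tue
Fridays: 2011, 2016, 2022.

3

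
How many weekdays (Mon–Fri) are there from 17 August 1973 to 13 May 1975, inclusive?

453 weekdays

17 August 1973 is a Friday.
From 17 August 1973 to 13 May 1975 is 635 days inclusive.
635 = 7 × 90 + 5, so there are 90 full weeks plus 5 extra days.
Each full week contributes 5 weekdays (Mon–Fri): 90 × 5 = 450.
The 5 extra days are Friday, Saturday, Sunday, Monday, Tuesday — 3 of them qualify.
Total: 450 + 3 = 453.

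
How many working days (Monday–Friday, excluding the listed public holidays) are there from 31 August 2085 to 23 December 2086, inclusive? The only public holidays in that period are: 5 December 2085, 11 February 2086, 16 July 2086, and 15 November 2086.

31 August 2085 is a Friday.
The range spans 480 days (inclusive of both endpoints).
480 = 7 × 68 + 4, so there are 68 full weeks plus 4 extra days.
Each full week contributes 5 weekdays (Mon–Fri): 68 × 5 = 340.
The 4 extra days are Fri, Sat, Sun, Mon — 2 of them qualify.
Total: 340 + 2 = 342.
Holidays: 5 December 2085 (Wed); 11 February 2086 (Mon); 16 July 2086 (Tue); 15 November 2086 (Fri).
All 4 holidays fall on weekdays, so subtract 4.
Business days: 342 − 4 = 338.

338 working days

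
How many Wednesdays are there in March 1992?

1992-03-01 is a Sunday.
The range spans 31 days (inclusive of both endpoints).
31 = 7 × 4 + 3, so there are 4 full weeks plus 3 extra days.
Each full week contributes one Wednesday: 4 so far.
The 3 extra days are Sun, Mon, Tue — none qualify.
Total: 4 + 0 = 4.

4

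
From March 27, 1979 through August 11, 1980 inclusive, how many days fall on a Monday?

March 27, 1979 is a Tuesday.
The range spans 504 days (inclusive of both endpoints).
504 = 7 × 72, so the span is exactly 72 full weeks.
Each full week contributes one Monday: 72 so far.
Total: 72.

72 Mondays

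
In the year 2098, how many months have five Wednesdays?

A month has five Wednesdays exactly when Wednesday falls within its first (length − 28) days.
Jan: 31 days, starts Wed → 5 of Wed, Thu, Fri ✓
Feb: 28 days, starts Sat → 5 of (none)
Mar: 31 days, starts Sat → 5 of Sat, Sun, Mon
Apr: 30 days, starts Tue → 5 of Tue, Wed ✓
May: 31 days, starts Thu → 5 of Thu, Fri, Sat
Jun: 30 days, starts Sun → 5 of Sun, Mon
Jul: 31 days, starts Tue → 5 of Tue, Wed, Thu ✓
Aug: 31 days, starts Fri → 5 of Fri, Sat, Sun
Sep: 30 days, starts Mon → 5 of Mon, Tue
Oct: 31 days, starts Wed → 5 of Wed, Thu, Fri ✓
Nov: 30 days, starts Sat → 5 of Sat, Sun
Dec: 31 days, starts Mon → 5 of Mon, Tue, Wed ✓
Months with five Wednesdays: Jan, Apr, Jul, Oct, Dec.

5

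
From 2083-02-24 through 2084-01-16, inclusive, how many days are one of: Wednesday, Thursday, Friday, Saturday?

188

2083-02-24 is a Wednesday.
The range spans 327 days (inclusive of both endpoints).
327 = 7 × 46 + 5, so there are 46 full weeks plus 5 extra days.
Each full week contributes 4 days from the set (Wed, Thu, Fri, Sat): 46 × 4 = 184.
The 5 extra days are Wed, Thu, Fri, Sat, Sun — 4 of them qualify.
Total: 184 + 4 = 188.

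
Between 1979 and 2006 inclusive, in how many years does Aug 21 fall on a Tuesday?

Day of week of August 21 in each year:
1979: Tue ✓, 1980: Thu, 1981: Fri, 1982: Sat, 1983: Sun, 1984: Tue ✓, 1985: Wed, 1986: Thu, 1987: Fri, 1988: Sun, 1989: Mon, 1990: Tue ✓, 1991: Wed, 1992: Fri, 1993: Sat, 1994: Sun, 1995: Mon, 1996: Wed, 1997: Thu, 1998: Fri, 1999: Sat, 2000: Mon, 2001: Tue ✓, 2002: Wed, 2003: Thu, 2004: Sat, 2005: Sun, 2006: Mon
Tuesdays: 1979, 1984, 1990, 2001.

4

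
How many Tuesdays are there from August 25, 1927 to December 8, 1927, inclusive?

August 25, 1927 is a Thursday.
The range spans 106 days (inclusive of both endpoints).
106 = 7 × 15 + 1, so there are 15 full weeks plus 1 extra day.
Each full week contributes one Tuesday: 15 so far.
The 1 extra day is Thu — none qualify.
Total: 15 + 0 = 15.

15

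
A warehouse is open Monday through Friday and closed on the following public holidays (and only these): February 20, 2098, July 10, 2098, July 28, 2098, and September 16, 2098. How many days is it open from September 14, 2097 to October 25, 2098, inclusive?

September 14, 2097 is a Saturday.
The range spans 407 days (inclusive of both endpoints).
407 = 7 × 58 + 1, so there are 58 full weeks plus 1 extra day.
Each full week contributes 5 weekdays (Mon–Fri): 58 × 5 = 290.
The 1 extra day is Sat — none qualify.
Total: 290 + 0 = 290.
Holidays: February 20, 2098 (Thu); July 10, 2098 (Thu); July 28, 2098 (Mon); September 16, 2098 (Tue).
All 4 holidays fall on weekdays, so subtract 4.
Business days: 290 − 4 = 286.

286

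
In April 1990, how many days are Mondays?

1 April 1990 is a Sunday.
The range spans 30 days (inclusive of both endpoints).
30 = 7 × 4 + 2, so there are 4 full weeks plus 2 extra days.
Each full week contributes one Monday: 4 so far.
The 2 extra days are Sun, Mon — 1 of them qualifies.
Total: 4 + 1 = 5.

5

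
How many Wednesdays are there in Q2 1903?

April 1, 1903 is a Wednesday.
That's 91 days from start to end, counting both.
91 = 7 × 13, so the span is exactly 13 full weeks.
Each full week contributes one Wednesday: 13 so far.

13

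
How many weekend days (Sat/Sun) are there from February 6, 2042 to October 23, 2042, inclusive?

February 6, 2042 is a Thursday.
From February 6, 2042 to October 23, 2042 is 260 days inclusive.
260 = 7 × 37 + 1, so there are 37 full weeks plus 1 extra day.
Each full week contributes 2 weekend days (Sat, Sun): 37 × 2 = 74.
The 1 extra day is Thursday — none qualify.
Total: 74 + 0 = 74.

74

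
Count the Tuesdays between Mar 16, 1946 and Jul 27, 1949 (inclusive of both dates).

176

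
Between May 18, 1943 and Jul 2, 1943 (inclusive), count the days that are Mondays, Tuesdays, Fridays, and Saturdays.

26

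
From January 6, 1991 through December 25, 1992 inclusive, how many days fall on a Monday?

January 6, 1991 is a Sunday.
From January 6, 1991 to December 25, 1992 is 720 days inclusive.
720 = 7 × 102 + 6, so there are 102 full weeks plus 6 extra days.
Each full week contributes one Monday: 102 so far.
The 6 extra days are Sun, Mon, Tue, Wed, Thu, Fri — 1 of them qualifies.
Total: 102 + 1 = 103.

103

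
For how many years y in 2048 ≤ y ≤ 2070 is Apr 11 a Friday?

4

Day of week of April 11 in each year:
2048: Sat, 2049: Sun, 2050: Mon, 2051: Tue, 2052: Thu, 2053: Fri ✓, 2054: Sat, 2055: Sun, 2056: Tue, 2057: Wed, 2058: Thu, 2059: Fri ✓, 2060: Sun, 2061: Mon, 2062: Tue, 2063: Wed, 2064: Fri ✓, 2065: Sat, 2066: Sun, 2067: Mon, 2068: Wed, 2069: Thu, 2070: Fri ✓
Fridays: 2053, 2059, 2064, 2070.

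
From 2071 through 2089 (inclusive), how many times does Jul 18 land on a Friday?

2

Day of week of July 18 in each year:
2071: Sat, 2072: Mon, 2073: Tue, 2074: Wed, 2075: Thu, 2076: Sat, 2077: Sun, 2078: Mon, 2079: Tue, 2080: Thu, 2081: Fri ✓, 2082: Sat, 2083: Sun, 2084: Tue, 2085: Wed, 2086: Thu, 2087: Fri ✓, 2088: Sun, 2089: Mon
Fridays: 2081, 2087.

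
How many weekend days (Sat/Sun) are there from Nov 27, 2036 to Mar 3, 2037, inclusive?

28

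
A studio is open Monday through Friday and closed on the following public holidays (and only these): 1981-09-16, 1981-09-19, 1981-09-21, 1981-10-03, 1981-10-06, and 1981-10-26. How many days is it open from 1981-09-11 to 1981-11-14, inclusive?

42 business days

1981-09-11 is a Friday.
From 1981-09-11 to 1981-11-14 is 65 days inclusive.
65 = 7 × 9 + 2, so there are 9 full weeks plus 2 extra days.
Each full week contributes 5 weekdays (Mon–Fri): 9 × 5 = 45.
The 2 extra days are Friday, Saturday — 1 of them qualifies.
Total: 45 + 1 = 46.
Holidays: 1981-09-16 (Wed); 1981-09-19 (Sat); 1981-09-21 (Mon); 1981-10-03 (Sat); 1981-10-06 (Tue); 1981-10-26 (Mon).
4 of the 6 holidays fall on weekdays; the rest are weekends and were already excluded.
Business days: 46 − 4 = 42.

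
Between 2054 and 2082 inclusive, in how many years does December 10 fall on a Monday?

4

Day of week of December 10 in each year:
2054: Thu, 2055: Fri, 2056: Sun, 2057: Mon ✓, 2058: Tue, 2059: Wed, 2060: Fri, 2061: Sat, 2062: Sun, 2063: Mon ✓, 2064: Wed, 2065: Thu, 2066: Fri, 2067: Sat, 2068: Mon ✓, 2069: Tue, 2070: Wed, 2071: Thu, 2072: Sat, 2073: Sun, 2074: Mon ✓, 2075: Tue, 2076: Thu, 2077: Fri, 2078: Sat, 2079: Sun, 2080: Tue, 2081: Wed, 2082: Thu
Mondays: 2057, 2063, 2068, 2074.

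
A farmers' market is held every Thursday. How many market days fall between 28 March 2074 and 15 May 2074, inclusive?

28 March 2074 is a Wednesday.
From 28 March 2074 to 15 May 2074 is 49 days inclusive.
49 = 7 × 7, so the span is exactly 7 full weeks.
Each full week contributes one Thursday: 7 so far.

7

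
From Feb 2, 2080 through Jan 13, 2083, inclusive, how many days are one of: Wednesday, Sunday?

Feb 2, 2080 is a Friday.
That's 1077 days from start to end, counting both.
1077 = 7 × 153 + 6, so there are 153 full weeks plus 6 extra days.
Each full week contributes 2 days from the set (Wed, Sun): 153 × 2 = 306.
The 6 extra days are Fri, Sat, Sun, Mon, Tue, Wed — 2 of them qualify.
Total: 306 + 2 = 308.

308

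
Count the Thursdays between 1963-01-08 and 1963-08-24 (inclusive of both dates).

1963-01-08 is a Tuesday.
That's 229 days from start to end, counting both.
229 = 7 × 32 + 5, so there are 32 full weeks plus 5 extra days.
Each full week contributes one Thursday: 32 so far.
The 5 extra days are Tue, Wed, Thu, Fri, Sat — 1 of them qualifies.
Total: 32 + 1 = 33.

33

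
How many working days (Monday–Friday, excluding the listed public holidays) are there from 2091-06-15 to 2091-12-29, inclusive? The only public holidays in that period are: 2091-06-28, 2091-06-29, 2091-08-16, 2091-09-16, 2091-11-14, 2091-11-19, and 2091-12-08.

136

2091-06-15 is a Friday.
That's 198 days from start to end, counting both.
198 = 7 × 28 + 2, so there are 28 full weeks plus 2 extra days.
Each full week contributes 5 weekdays (Mon–Fri): 28 × 5 = 140.
The 2 extra days are Friday, Saturday — 1 of them qualifies.
Total: 140 + 1 = 141.
Holidays: 2091-06-28 (Thu); 2091-06-29 (Fri); 2091-08-16 (Thu); 2091-09-16 (Sun); 2091-11-14 (Wed); 2091-11-19 (Mon); 2091-12-08 (Sat).
5 of the 7 holidays fall on weekdays; the rest are weekends and were already excluded.
Business days: 141 − 5 = 136.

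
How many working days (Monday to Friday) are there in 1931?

January 1, 1931 is a Thursday.
That's 365 days from start to end, counting both.
365 = 7 × 52 + 1, so there are 52 full weeks plus 1 extra day.
Each full week contributes 5 weekdays (Mon–Fri): 52 × 5 = 260.
The 1 extra day is Thursday — 1 of them qualifies.
Total: 260 + 1 = 261.

261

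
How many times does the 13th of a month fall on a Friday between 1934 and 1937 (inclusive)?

Friday-the-13ths by year:
1934: Apr, Jul
1935: Sep, Dec
1936: Mar, Nov
1937: Aug

7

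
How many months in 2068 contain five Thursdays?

A month has five Thursdays exactly when Thursday falls within its first (length − 28) days.
Jan: 31 days, starts Sun → 5 of Sun, Mon, Tue
Feb: 29 days, starts Wed → 5 of Wed
Mar: 31 days, starts Thu → 5 of Thu, Fri, Sat ✓
Apr: 30 days, starts Sun → 5 of Sun, Mon
May: 31 days, starts Tue → 5 of Tue, Wed, Thu ✓
Jun: 30 days, starts Fri → 5 of Fri, Sat
Jul: 31 days, starts Sun → 5 of Sun, Mon, Tue
Aug: 31 days, starts Wed → 5 of Wed, Thu, Fri ✓
Sep: 30 days, starts Sat → 5 of Sat, Sun
Oct: 31 days, starts Mon → 5 of Mon, Tue, Wed
Nov: 30 days, starts Thu → 5 of Thu, Fri ✓
Dec: 31 days, starts Sat → 5 of Sat, Sun, Mon
Months with five Thursdays: Mar, May, Aug, Nov.

4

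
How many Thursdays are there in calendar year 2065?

January 1, 2065 is a Thursday.
From January 1, 2065 to December 31, 2065 is 365 days inclusive.
365 = 7 × 52 + 1, so there are 52 full weeks plus 1 extra day.
Each full week contributes one Thursday: 52 so far.
The 1 extra day is Thursday — 1 of them qualifies.
Total: 52 + 1 = 53.

53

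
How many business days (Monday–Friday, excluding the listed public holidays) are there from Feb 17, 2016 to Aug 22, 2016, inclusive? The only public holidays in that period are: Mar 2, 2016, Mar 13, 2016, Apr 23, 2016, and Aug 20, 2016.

133

Feb 17, 2016 is a Wednesday.
That's 188 days from start to end, counting both.
188 = 7 × 26 + 6, so there are 26 full weeks plus 6 extra days.
Each full week contributes 5 weekdays (Mon–Fri): 26 × 5 = 130.
The 6 extra days are Wed, Thu, Fri, Sat, Sun, Mon — 4 of them qualify.
Total: 130 + 4 = 134.
Holidays: Mar 2, 2016 (Wed); Mar 13, 2016 (Sun); Apr 23, 2016 (Sat); Aug 20, 2016 (Sat).
1 of the 4 holidays fall on weekdays; the rest are weekends and were already excluded.
Business days: 134 − 1 = 133.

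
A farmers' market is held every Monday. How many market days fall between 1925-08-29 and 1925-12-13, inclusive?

15

1925-08-29 is a Saturday.
That's 107 days from start to end, counting both.
107 = 7 × 15 + 2, so there are 15 full weeks plus 2 extra days.
Each full week contributes one Monday: 15 so far.
The 2 extra days are Sat, Sun — none qualify.
Total: 15 + 0 = 15.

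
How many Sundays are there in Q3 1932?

13

1 July 1932 is a Friday.
The range spans 92 days (inclusive of both endpoints).
92 = 7 × 13 + 1, so there are 13 full weeks plus 1 extra day.
Each full week contributes one Sunday: 13 so far.
The 1 extra day is Fri — none qualify.
Total: 13 + 0 = 13.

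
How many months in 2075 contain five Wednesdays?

4

A month has five Wednesdays exactly when Wednesday falls within its first (length − 28) days.
Jan: 31 days, starts Tue → 5 of Tue, Wed, Thu ✓
Feb: 28 days, starts Fri → 5 of (none)
Mar: 31 days, starts Fri → 5 of Fri, Sat, Sun
Apr: 30 days, starts Mon → 5 of Mon, Tue
May: 31 days, starts Wed → 5 of Wed, Thu, Fri ✓
Jun: 30 days, starts Sat → 5 of Sat, Sun
Jul: 31 days, starts Mon → 5 of Mon, Tue, Wed ✓
Aug: 31 days, starts Thu → 5 of Thu, Fri, Sat
Sep: 30 days, starts Sun → 5 of Sun, Mon
Oct: 31 days, starts Tue → 5 of Tue, Wed, Thu ✓
Nov: 30 days, starts Fri → 5 of Fri, Sat
Dec: 31 days, starts Sun → 5 of Sun, Mon, Tue
Months with five Wednesdays: Jan, May, Jul, Oct.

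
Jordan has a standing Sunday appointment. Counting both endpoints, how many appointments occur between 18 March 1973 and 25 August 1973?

23

18 March 1973 is a Sunday.
From 18 March 1973 to 25 August 1973 is 161 days inclusive.
161 = 7 × 23, so the span is exactly 23 full weeks.
Each full week contributes one Sunday: 23 so far.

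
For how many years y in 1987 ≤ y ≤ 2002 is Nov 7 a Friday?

Day of week of November 7 in each year:
1987: Sat, 1988: Mon, 1989: Tue, 1990: Wed, 1991: Thu, 1992: Sat, 1993: Sun, 1994: Mon, 1995: Tue, 1996: Thu, 1997: Fri ✓, 1998: Sat, 1999: Sun, 2000: Tue, 2001: Wed, 2002: Thu
Fridays: 1997.

1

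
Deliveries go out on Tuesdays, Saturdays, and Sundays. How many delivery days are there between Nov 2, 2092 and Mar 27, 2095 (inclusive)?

376

Nov 2, 2092 is a Sunday.
The range spans 876 days (inclusive of both endpoints).
876 = 7 × 125 + 1, so there are 125 full weeks plus 1 extra day.
Each full week contributes 3 days from the set (Tue, Sat, Sun): 125 × 3 = 375.
The 1 extra day is Sun — 1 of them qualifies.
Total: 375 + 1 = 376.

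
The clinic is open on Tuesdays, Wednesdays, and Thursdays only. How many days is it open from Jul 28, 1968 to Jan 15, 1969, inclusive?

74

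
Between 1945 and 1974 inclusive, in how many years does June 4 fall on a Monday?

5

Day of week of June 4 in each year:
1945: Mon ✓, 1946: Tue, 1947: Wed, 1948: Fri, 1949: Sat, 1950: Sun, 1951: Mon ✓, 1952: Wed, 1953: Thu, 1954: Fri, 1955: Sat, 1956: Mon ✓, 1957: Tue, 1958: Wed, 1959: Thu, 1960: Sat, 1961: Sun, 1962: Mon ✓, 1963: Tue, 1964: Thu, 1965: Fri, 1966: Sat, 1967: Sun, 1968: Tue, 1969: Wed, 1970: Thu, 1971: Fri, 1972: Sun, 1973: Mon ✓, 1974: Tue
Mondays: 1945, 1951, 1956, 1962, 1973.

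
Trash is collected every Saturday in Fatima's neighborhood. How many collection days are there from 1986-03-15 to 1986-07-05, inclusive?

17

1986-03-15 is a Saturday.
That's 113 days from start to end, counting both.
113 = 7 × 16 + 1, so there are 16 full weeks plus 1 extra day.
Each full week contributes one Saturday: 16 so far.
The 1 extra day is Sat — 1 of them qualifies.
Total: 16 + 1 = 17.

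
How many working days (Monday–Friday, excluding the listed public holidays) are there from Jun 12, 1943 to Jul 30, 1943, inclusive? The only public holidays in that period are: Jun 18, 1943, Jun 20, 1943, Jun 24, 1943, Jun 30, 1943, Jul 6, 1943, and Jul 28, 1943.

30

Jun 12, 1943 is a Saturday.
That's 49 days from start to end, counting both.
49 = 7 × 7, so the span is exactly 7 full weeks.
Each full week contributes 5 weekdays (Mon–Fri): 7 × 5 = 35.
Holidays: Jun 18, 1943 (Fri); Jun 20, 1943 (Sun); Jun 24, 1943 (Thu); Jun 30, 1943 (Wed); Jul 6, 1943 (Tue); Jul 28, 1943 (Wed).
5 of the 6 holidays fall on weekdays; the rest are weekends and were already excluded.
Business days: 35 − 5 = 30.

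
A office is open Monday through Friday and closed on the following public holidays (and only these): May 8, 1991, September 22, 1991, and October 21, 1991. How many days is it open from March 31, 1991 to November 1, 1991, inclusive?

153 business days

March 31, 1991 is a Sunday.
That's 216 days from start to end, counting both.
216 = 7 × 30 + 6, so there are 30 full weeks plus 6 extra days.
Each full week contributes 5 weekdays (Mon–Fri): 30 × 5 = 150.
The 6 extra days are Sunday, Monday, Tuesday, Wednesday, Thursday, Friday — 5 of them qualify.
Total: 150 + 5 = 155.
Holidays: May 8, 1991 (Wed); September 22, 1991 (Sun); October 21, 1991 (Mon).
2 of the 3 holidays fall on weekdays; the rest are weekends and were already excluded.
Business days: 155 − 2 = 153.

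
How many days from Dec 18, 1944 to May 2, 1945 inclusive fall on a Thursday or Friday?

38

Dec 18, 1944 is a Monday.
That's 136 days from start to end, counting both.
136 = 7 × 19 + 3, so there are 19 full weeks plus 3 extra days.
Each full week contributes 2 days from the set (Thu, Fri): 19 × 2 = 38.
The 3 extra days are Mon, Tue, Wed — none qualify.
Total: 38 + 0 = 38.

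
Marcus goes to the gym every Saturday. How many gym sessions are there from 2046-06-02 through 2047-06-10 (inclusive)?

2046-06-02 is a Saturday.
From 2046-06-02 to 2047-06-10 is 374 days inclusive.
374 = 7 × 53 + 3, so there are 53 full weeks plus 3 extra days.
Each full week contributes one Saturday: 53 so far.
The 3 extra days are Sat, Sun, Mon — 1 of them qualifies.
Total: 53 + 1 = 54.

54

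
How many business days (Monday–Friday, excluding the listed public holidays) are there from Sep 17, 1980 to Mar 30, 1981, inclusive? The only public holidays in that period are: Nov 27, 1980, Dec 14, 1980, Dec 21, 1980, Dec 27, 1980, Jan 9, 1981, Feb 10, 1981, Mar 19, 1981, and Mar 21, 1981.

135 business days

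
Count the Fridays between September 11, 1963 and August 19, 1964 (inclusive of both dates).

49

September 11, 1963 is a Wednesday.
From September 11, 1963 to August 19, 1964 is 344 days inclusive.
344 = 7 × 49 + 1, so there are 49 full weeks plus 1 extra day.
Each full week contributes one Friday: 49 so far.
The 1 extra day is Wed — none qualify.
Total: 49 + 0 = 49.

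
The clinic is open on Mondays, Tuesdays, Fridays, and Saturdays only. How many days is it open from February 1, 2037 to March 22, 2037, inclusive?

February 1, 2037 is a Sunday.
The range spans 50 days (inclusive of both endpoints).
50 = 7 × 7 + 1, so there are 7 full weeks plus 1 extra day.
Each full week contributes 4 days from the set (Mon, Tue, Fri, Sat): 7 × 4 = 28.
The 1 extra day is Sun — none qualify.
Total: 28 + 0 = 28.

28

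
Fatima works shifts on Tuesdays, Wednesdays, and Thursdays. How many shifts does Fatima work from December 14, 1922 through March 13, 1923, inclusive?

38

December 14, 1922 is a Thursday.
The range spans 90 days (inclusive of both endpoints).
90 = 7 × 12 + 6, so there are 12 full weeks plus 6 extra days.
Each full week contributes 3 days from the set (Tue, Wed, Thu): 12 × 3 = 36.
The 6 extra days are Thu, Fri, Sat, Sun, Mon, Tue — 2 of them qualify.
Total: 36 + 2 = 38.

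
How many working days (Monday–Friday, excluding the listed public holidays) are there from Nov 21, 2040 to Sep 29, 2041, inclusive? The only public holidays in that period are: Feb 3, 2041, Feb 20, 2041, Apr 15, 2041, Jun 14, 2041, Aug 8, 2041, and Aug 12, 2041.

218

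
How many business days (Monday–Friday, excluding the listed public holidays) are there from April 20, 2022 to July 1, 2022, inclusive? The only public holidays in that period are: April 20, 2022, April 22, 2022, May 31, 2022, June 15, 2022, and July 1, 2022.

April 20, 2022 is a Wednesday.
That's 73 days from start to end, counting both.
73 = 7 × 10 + 3, so there are 10 full weeks plus 3 extra days.
Each full week contributes 5 weekdays (Mon–Fri): 10 × 5 = 50.
The 3 extra days are Wed, Thu, Fri — 3 of them qualify.
Total: 50 + 3 = 53.
Holidays: April 20, 2022 (Wed); April 22, 2022 (Fri); May 31, 2022 (Tue); June 15, 2022 (Wed); July 1, 2022 (Fri).
All 5 holidays fall on weekdays, so subtract 5.
Business days: 53 − 5 = 48.

48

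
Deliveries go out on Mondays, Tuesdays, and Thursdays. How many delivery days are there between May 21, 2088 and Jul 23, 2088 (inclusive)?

May 21, 2088 is a Friday.
The range spans 64 days (inclusive of both endpoints).
64 = 7 × 9 + 1, so there are 9 full weeks plus 1 extra day.
Each full week contributes 3 days from the set (Mon, Tue, Thu): 9 × 3 = 27.
The 1 extra day is Friday — none qualify.
Total: 27 + 0 = 27.

27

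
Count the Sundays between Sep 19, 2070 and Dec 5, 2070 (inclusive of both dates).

Sep 19, 2070 is a Friday.
That's 78 days from start to end, counting both.
78 = 7 × 11 + 1, so there are 11 full weeks plus 1 extra day.
Each full week contributes one Sunday: 11 so far.
The 1 extra day is Fri — none qualify.
Total: 11 + 0 = 11.

11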